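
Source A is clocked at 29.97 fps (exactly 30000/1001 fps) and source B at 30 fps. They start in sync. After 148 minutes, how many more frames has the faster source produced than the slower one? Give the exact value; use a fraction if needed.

148 min = 8880 s.
A emits 30000/1001 × 8880 = 266400000/1001 frames; B emits 30 × 8880 = 266400.
Difference = 266400/1001 frames (≈ 266.1339); B is ahead of A.

266400/1001 frames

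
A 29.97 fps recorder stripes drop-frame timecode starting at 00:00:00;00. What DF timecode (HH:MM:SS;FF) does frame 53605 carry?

00:29:48;19

Ten DF minutes hold 17982 frames, so frame 53605 lies in block 2 (frames 35964–53945) with 17641 frames into that block.
The block's first minute is 1800 frames and the rest 1798 each; 17641 frames reaches minute 9, so 2 × 18 + 9 × 2 = 54 labels have been skipped so far.
Adding those back, label number 53605 + 54 = 53659 at 30 labels/s is 1788 s + 19 f = 0 h 29 min 48 s frame 19, i.e. 00:29:48;19.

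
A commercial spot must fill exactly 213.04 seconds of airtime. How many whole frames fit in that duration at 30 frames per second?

Frames = 213.04 × 30 = 31956/5 ≈ 6391.2000.
Complete frames: 6391.

6391 frames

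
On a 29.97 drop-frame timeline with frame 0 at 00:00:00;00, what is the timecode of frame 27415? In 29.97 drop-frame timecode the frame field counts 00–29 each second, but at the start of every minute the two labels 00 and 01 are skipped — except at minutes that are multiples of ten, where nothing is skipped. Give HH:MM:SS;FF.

00:15:14;23

Ten DF minutes hold 17982 frames, so frame 27415 lies in block 1 (frames 17982–35963) with 9433 frames into that block.
The block's first minute is 1800 frames and the rest 1798 each; 9433 frames reaches minute 5, so 1 × 18 + 5 × 2 = 28 labels have been skipped so far.
Adding those back, label number 27415 + 28 = 27443 at 30 labels/s is 914 s + 23 f = 0 h 15 min 14 s frame 23, i.e. 00:15:14;23.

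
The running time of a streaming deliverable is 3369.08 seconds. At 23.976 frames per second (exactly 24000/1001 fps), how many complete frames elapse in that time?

80777 frames

Frames = 3369.08 × 24000/1001 = 565440/7 ≈ 80777.1429.
Complete frames: 80777.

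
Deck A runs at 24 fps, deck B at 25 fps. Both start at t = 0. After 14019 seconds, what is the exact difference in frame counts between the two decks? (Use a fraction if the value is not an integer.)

A emits 24 × 14019 = 336456 frames; B emits 25 × 14019 = 350475.
Difference = 14019 frames; B is ahead of A.

14019 frames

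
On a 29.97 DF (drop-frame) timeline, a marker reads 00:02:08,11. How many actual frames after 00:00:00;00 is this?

3847

Complete 10-minute blocks: 0, each 17982 frames → 0.
Remaining 2 whole minutes in the current block: 1800 + 1 × 1798 = 3598 frames.
Within the current minute: 8 × 30 + 11 − 2 = 249 (labels ;00/;01 skipped at this minute). Total = 0 + 3598 + 249 = 3847.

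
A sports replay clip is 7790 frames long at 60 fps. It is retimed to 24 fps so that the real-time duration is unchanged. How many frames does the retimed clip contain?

3116 frames

Target frames = source frames × (target rate / source rate) = 7790 × (24)/(60) = 7790 × 2/5 = 3116.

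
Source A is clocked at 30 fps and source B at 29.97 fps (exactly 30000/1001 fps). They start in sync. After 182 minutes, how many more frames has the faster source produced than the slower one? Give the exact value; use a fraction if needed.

182 min = 10920 s.
A emits 30 × 10920 = 327600 frames; B emits 30000/1001 × 10920 = 3600000/11.
Difference = 3600/11 frames (≈ 327.2727); B is behind A.

3600/11 frames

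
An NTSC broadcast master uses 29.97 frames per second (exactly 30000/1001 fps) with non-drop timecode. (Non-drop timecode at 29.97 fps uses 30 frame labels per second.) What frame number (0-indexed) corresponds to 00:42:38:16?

76756

Total seconds to the label: (0 × 3600 + 42 × 60 + 38) = 2558.
Frame index = 2558 × 30 + 16 = 76756.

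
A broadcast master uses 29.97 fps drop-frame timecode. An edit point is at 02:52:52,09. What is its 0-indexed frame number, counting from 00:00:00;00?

Complete 10-minute blocks: 17, each 17982 frames → 305694.
Remaining 2 whole minutes in the current block: 1800 + 1 × 1798 = 3598 frames.
Within the current minute: 52 × 30 + 9 − 2 = 1567 (labels ;00/;01 skipped at this minute). Total = 305694 + 3598 + 1567 = 310859.

310859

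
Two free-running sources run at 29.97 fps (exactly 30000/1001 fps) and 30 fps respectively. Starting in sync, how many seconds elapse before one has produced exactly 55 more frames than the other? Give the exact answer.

11011/6 seconds

The gap grows by |30 − 30000/1001| = 30/1001 frames per second.
Time for a 55-frame gap: 55 ÷ (30/1001) = 11011/6 s.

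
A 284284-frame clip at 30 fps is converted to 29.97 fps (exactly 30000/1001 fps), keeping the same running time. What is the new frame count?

Target frames = source frames × (target rate / source rate) = 284284 × (30000/1001)/(30) = 284284 × 1000/1001 = 284000.

284000 frames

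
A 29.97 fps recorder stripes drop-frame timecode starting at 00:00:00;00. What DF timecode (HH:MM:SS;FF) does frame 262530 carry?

02:25:59;22

Each 10-minute DF block holds 10 × 60 × 30 − 9 × 2 = 17982 frames. 262530 ÷ 17982 → 14 full blocks, remainder 10782.
Within the partial block the first minute is 1800 frames and each further minute 1798, so 5 further minute boundaries passed. Total skipped labels = 18 × 14 + 2 × 5 = 262.
Non-drop label index = 262530 + 262 = 262792; at 30 labels/s that is 02:25:59:22, i.e. DF 02:25:59;22.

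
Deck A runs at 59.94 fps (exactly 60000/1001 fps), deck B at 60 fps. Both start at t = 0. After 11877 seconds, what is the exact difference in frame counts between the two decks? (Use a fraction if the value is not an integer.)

712620/1001 frames

A emits 60000/1001 × 11877 = 712620000/1001 frames; B emits 60 × 11877 = 712620.
Difference = 712620/1001 frames (≈ 711.9081); B is ahead of A.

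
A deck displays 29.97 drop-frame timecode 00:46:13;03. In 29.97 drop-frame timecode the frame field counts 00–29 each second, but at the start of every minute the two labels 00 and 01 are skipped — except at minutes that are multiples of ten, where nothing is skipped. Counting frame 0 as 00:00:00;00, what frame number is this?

As if non-drop at 30 labels/s: (0 × 3600 + 46 × 60 + 13) × 30 + 3 = 83193.
Minute boundaries passed: 46; those not divisible by 10: 46 − 4 = 42; dropped labels = 2 × 42 = 84.
Actual frame index = 83193 − 84 = 83109.

83109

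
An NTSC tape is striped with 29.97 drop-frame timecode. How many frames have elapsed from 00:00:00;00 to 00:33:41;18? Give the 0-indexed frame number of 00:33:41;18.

60588

Complete 10-minute blocks: 3, each 17982 frames → 53946.
Remaining 3 whole minutes in the current block: 1800 + 2 × 1798 = 5396 frames.
Within the current minute: 41 × 30 + 18 − 2 = 1246 (labels ;00/;01 skipped at this minute). Total = 53946 + 5396 + 1246 = 60588.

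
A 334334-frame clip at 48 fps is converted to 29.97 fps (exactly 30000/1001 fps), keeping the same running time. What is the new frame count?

208750 frames

Target frames = source frames × (target rate / source rate) = 334334 × (30000/1001)/(48) = 334334 × 625/1001 = 208750.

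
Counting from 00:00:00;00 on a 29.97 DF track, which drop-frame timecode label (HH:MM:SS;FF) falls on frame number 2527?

Ten DF minutes hold 17982 frames, so frame 2527 lies in block 0 (frames 0–17981) with 2527 frames into that block.
The block's first minute is 1800 frames and the rest 1798 each; 2527 frames reaches minute 1, so 0 × 18 + 1 × 2 = 2 labels have been skipped so far.
Adding those back, label number 2527 + 2 = 2529 at 30 labels/s is 84 s + 9 f = 0 h 1 min 24 s frame 9, i.e. 00:01:24;09.

00:01:24;09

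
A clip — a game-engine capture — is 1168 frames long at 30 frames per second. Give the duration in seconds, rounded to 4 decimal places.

Running time = 1168 × 1/30 = 584/15 s ≈ 38.9333 s.

38.9333 seconds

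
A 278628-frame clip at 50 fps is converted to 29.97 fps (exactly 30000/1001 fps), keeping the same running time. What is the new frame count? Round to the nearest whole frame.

Frames at target rate = 278628 × (30000/1001) / (50) = 23882400/143 ≈ 167009.790.
Nearest whole frame: 167010.

167010 frames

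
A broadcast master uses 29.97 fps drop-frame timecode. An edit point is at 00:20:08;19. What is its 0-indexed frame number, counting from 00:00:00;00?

As if non-drop at 30 labels/s: (0 × 3600 + 20 × 60 + 8) × 30 + 19 = 36259.
Minute boundaries passed: 20; those not divisible by 10: 20 − 2 = 18; dropped labels = 2 × 18 = 36.
Actual frame index = 36259 − 36 = 36223.

36223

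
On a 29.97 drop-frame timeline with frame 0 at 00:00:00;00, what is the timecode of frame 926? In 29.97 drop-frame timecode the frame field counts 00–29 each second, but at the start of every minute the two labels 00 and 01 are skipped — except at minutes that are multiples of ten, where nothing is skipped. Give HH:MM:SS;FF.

Ten DF minutes hold 17982 frames, so frame 926 lies in block 0 (frames 0–17981) with 926 frames into that block.
The block's first minute is 1800 frames and the rest 1798 each; 926 frames reaches minute 0, so 0 × 18 + 0 × 2 = 0 labels have been skipped so far.
Adding those back, label number 926 + 0 = 926 at 30 labels/s is 30 s + 26 f = 0 h 0 min 30 s frame 26, i.e. 00:00:30;26.

00:00:30;26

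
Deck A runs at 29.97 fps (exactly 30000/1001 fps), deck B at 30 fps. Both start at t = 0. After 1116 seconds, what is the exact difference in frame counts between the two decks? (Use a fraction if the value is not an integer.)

33480/1001 frames

A emits 30000/1001 × 1116 = 33480000/1001 frames; B emits 30 × 1116 = 33480.
Difference = 33480/1001 frames (≈ 33.4466); B is ahead of A.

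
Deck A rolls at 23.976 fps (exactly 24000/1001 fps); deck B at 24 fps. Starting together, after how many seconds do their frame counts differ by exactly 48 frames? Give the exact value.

The gap grows by |24 − 24000/1001| = 24/1001 frames per second.
Time for a 48-frame gap: 48 ÷ (24/1001) = 2002 s.

2002 seconds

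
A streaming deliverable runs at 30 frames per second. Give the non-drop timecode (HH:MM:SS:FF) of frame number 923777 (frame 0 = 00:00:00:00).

923777 ÷ 30 = 30792 full seconds, remainder 17 frames.
30792 s = 8 h 33 min 12 s.
Timecode: 08:33:12:17.

08:33:12:17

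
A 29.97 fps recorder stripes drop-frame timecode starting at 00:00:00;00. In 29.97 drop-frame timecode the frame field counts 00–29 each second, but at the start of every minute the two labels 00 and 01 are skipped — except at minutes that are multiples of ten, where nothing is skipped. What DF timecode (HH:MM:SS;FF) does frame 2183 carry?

00:01:12;25

Ten DF minutes hold 17982 frames, so frame 2183 lies in block 0 (frames 0–17981) with 2183 frames into that block.
The block's first minute is 1800 frames and the rest 1798 each; 2183 frames reaches minute 1, so 0 × 18 + 1 × 2 = 2 labels have been skipped so far.
Adding those back, label number 2183 + 2 = 2185 at 30 labels/s is 72 s + 25 f = 0 h 1 min 12 s frame 25, i.e. 00:01:12;25.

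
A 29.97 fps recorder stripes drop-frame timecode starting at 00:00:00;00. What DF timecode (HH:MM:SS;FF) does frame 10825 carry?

Each 10-minute DF block holds 10 × 60 × 30 − 9 × 2 = 17982 frames. 10825 ÷ 17982 → 0 full blocks, remainder 10825.
Within the partial block the first minute is 1800 frames and each further minute 1798, so 6 further minute boundaries passed. Total skipped labels = 18 × 0 + 2 × 6 = 12.
Non-drop label index = 10825 + 12 = 10837; at 30 labels/s that is 00:06:01:07, i.e. DF 00:06:01;07.

00:06:01;07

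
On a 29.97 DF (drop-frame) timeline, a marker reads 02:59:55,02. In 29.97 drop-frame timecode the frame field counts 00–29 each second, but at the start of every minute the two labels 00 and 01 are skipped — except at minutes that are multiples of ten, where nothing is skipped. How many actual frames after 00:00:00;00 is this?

323528

As if non-drop at 30 labels/s: (2 × 3600 + 59 × 60 + 55) × 30 + 2 = 323852.
Minute boundaries passed: 179; those not divisible by 10: 179 − 17 = 162; dropped labels = 2 × 162 = 324.
Actual frame index = 323852 − 324 = 323528.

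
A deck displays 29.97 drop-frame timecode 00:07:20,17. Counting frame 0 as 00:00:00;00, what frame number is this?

13203

Complete 10-minute blocks: 0, each 17982 frames → 0.
Remaining 7 whole minutes in the current block: 1800 + 6 × 1798 = 12588 frames.
Within the current minute: 20 × 30 + 17 − 2 = 615 (labels ;00/;01 skipped at this minute). Total = 0 + 12588 + 615 = 13203.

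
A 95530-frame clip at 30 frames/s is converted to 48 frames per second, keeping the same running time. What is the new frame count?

Target frames = source frames × (target rate / source rate) = 95530 × (48)/(30) = 95530 × 8/5 = 152848.

152848 frames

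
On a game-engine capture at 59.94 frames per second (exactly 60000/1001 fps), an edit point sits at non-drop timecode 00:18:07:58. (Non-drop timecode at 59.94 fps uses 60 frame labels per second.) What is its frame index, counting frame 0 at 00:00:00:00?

Total seconds to the label: (0 × 3600 + 18 × 60 + 7) = 1087.
Frame index = 1087 × 60 + 58 = 65278.

frame 65278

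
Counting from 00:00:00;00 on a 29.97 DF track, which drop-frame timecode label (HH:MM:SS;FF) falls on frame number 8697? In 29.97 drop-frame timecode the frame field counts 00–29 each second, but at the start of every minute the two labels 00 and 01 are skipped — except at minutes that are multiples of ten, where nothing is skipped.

Each 10-minute DF block holds 10 × 60 × 30 − 9 × 2 = 17982 frames. 8697 ÷ 17982 → 0 full blocks, remainder 8697.
Within the partial block the first minute is 1800 frames and each further minute 1798, so 4 further minute boundaries passed. Total skipped labels = 18 × 0 + 2 × 4 = 8.
Non-drop label index = 8697 + 8 = 8705; at 30 labels/s that is 00:04:50:05, i.e. DF 00:04:50;05.

00:04:50;05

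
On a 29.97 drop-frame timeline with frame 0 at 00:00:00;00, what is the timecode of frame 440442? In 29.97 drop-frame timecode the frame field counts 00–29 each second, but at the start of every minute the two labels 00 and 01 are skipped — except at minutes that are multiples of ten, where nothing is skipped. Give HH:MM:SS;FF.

04:04:56;02

Each 10-minute DF block holds 10 × 60 × 30 − 9 × 2 = 17982 frames. 440442 ÷ 17982 → 24 full blocks, remainder 8874.
Within the partial block the first minute is 1800 frames and each further minute 1798, so 4 further minute boundaries passed. Total skipped labels = 18 × 24 + 2 × 4 = 440.
Non-drop label index = 440442 + 440 = 440882; at 30 labels/s that is 04:04:56:02, i.e. DF 04:04:56;02.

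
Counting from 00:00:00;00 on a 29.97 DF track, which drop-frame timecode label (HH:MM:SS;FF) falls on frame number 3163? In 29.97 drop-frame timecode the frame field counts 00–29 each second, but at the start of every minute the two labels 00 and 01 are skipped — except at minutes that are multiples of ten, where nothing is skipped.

Each 10-minute DF block holds 10 × 60 × 30 − 9 × 2 = 17982 frames. 3163 ÷ 17982 → 0 full blocks, remainder 3163.
Within the partial block the first minute is 1800 frames and each further minute 1798, so 1 further minute boundary passed. Total skipped labels = 18 × 0 + 2 × 1 = 2.
Non-drop label index = 3163 + 2 = 3165; at 30 labels/s that is 00:01:45:15, i.e. DF 00:01:45;15.

00:01:45;15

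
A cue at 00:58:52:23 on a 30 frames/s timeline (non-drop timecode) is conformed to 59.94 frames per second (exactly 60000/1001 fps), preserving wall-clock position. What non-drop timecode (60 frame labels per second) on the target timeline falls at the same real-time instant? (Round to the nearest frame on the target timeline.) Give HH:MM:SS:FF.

00:58:49:14

Source frame index: (0×3600 + 58×60 + 52) × 30 + 23 = 105983.
Real time: 105983 / (30) = 105983/30 s.
Target frame: (105983/30) × (60000/1001) = 211966000/1001 ≈ 211754.246 → 211754.
At 60 labels/s: frame 211754 → 00:58:49:14.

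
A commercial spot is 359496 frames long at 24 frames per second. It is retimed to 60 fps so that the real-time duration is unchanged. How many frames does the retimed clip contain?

898740 frames

Target frames = source frames × (target rate / source rate) = 359496 × (60)/(24) = 359496 × 5/2 = 898740.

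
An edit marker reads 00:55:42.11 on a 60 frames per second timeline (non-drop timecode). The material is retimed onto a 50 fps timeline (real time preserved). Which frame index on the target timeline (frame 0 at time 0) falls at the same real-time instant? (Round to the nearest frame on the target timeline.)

frame 167109

Source frame index: (0×3600 + 55×60 + 42) × 60 + 11 = 200531.
Real time: 200531 / (60) = 200531/60 s.
Target frame: (200531/60) × (50) = 1002655/6 ≈ 167109.167 → 167109.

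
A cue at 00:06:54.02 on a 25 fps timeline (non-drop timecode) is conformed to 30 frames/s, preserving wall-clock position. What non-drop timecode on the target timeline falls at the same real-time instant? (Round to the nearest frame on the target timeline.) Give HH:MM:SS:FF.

Source frame index: (0×3600 + 6×60 + 54) × 25 + 2 = 10352.
Real time: 10352 / (25) = 10352/25 s.
Target frame: (10352/25) × (30) = 62112/5 ≈ 12422.400 → 12422.
At 30 labels/s: frame 12422 → 00:06:54:02.

00:06:54:02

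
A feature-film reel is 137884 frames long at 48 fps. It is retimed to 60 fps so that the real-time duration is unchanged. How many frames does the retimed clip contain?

172355 frames

Target frames = source frames × (target rate / source rate) = 137884 × (60)/(48) = 137884 × 5/4 = 172355.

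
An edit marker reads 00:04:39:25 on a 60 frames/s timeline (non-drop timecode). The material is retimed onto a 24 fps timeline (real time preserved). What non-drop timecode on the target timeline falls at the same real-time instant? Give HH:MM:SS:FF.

Source frame index: (0×3600 + 4×60 + 39) × 60 + 25 = 16765.
Real time: 16765 / (60) = 3353/12 s.
Target frame: (3353/12) × (24) = 6706.
At 24 labels/s: frame 6706 → 00:04:39:10.

00:04:39:10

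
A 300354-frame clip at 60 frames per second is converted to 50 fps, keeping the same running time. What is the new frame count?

Target frames = source frames × (target rate / source rate) = 300354 × (50)/(60) = 300354 × 5/6 = 250295.

250295 frames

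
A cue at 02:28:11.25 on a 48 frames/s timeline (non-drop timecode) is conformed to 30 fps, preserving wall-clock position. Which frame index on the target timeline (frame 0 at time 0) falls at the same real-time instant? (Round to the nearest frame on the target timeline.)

frame 266746

Source frame index: (2×3600 + 28×60 + 11) × 48 + 25 = 426793.
Real time: 426793 / (48) = 426793/48 s.
Target frame: (426793/48) × (30) = 2133965/8 ≈ 266745.625 → 266746.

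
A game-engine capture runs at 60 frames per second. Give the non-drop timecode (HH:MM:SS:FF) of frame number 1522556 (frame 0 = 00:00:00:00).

07:02:55:56

1522556 ÷ 60 = 25375 full seconds, remainder 56 frames.
25375 s = 7 h 2 min 55 s.
Timecode: 07:02:55:56.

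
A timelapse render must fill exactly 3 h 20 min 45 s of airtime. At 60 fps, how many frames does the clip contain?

3 h 20 min 45 s = 12045 s.
Frames = 12045 × 60 = 722700.

722700 frames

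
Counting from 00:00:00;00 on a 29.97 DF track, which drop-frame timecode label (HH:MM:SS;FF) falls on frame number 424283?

03:55:56;27

Each 10-minute DF block holds 10 × 60 × 30 − 9 × 2 = 17982 frames. 424283 ÷ 17982 → 23 full blocks, remainder 10697.
Within the partial block the first minute is 1800 frames and each further minute 1798, so 5 further minute boundaries passed. Total skipped labels = 18 × 23 + 2 × 5 = 424.
Non-drop label index = 424283 + 424 = 424707; at 30 labels/s that is 03:55:56:27, i.e. DF 03:55:56;27.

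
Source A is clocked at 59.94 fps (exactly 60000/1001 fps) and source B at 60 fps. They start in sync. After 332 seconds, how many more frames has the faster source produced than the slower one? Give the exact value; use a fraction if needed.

19920/1001 frames

A emits 60000/1001 × 332 = 19920000/1001 frames; B emits 60 × 332 = 19920.
Difference = 19920/1001 frames (≈ 19.9001); B is ahead of A.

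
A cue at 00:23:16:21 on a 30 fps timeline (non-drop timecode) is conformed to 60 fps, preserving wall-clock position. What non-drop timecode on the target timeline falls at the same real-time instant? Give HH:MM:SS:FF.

00:23:16:42

Source frame index: (0×3600 + 23×60 + 16) × 30 + 21 = 41901.
Real time: 41901 / (30) = 13967/10 s.
Target frame: (13967/10) × (60) = 83802.
At 60 labels/s: frame 83802 → 00:23:16:42.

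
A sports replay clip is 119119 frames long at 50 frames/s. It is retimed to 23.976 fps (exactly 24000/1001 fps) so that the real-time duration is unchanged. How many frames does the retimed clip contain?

Target frames = source frames × (target rate / source rate) = 119119 × (24000/1001)/(50) = 119119 × 480/1001 = 57120.

57120 frames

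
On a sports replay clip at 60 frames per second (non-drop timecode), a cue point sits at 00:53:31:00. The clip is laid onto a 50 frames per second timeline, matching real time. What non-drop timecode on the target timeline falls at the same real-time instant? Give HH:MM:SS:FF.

Source frame index: (0×3600 + 53×60 + 31) × 60 + 0 = 192660.
Real time: 192660 / (60) = 3211 s.
Target frame: (3211) × (50) = 160550.
At 50 labels/s: frame 160550 → 00:53:31:00.

00:53:31:00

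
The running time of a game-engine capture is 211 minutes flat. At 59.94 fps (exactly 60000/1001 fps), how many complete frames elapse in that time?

211 min = 12660 s.
Frames = 12660 × 60000/1001 = 759600000/1001 ≈ 758841.1588.
Complete frames: 758841.

758841 frames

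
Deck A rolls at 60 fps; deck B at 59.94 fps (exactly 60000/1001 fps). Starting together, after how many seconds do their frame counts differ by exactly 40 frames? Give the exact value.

The gap grows by |60000/1001 − 60| = 60/1001 frames per second.
Time for a 40-frame gap: 40 ÷ (60/1001) = 2002/3 s.

2002/3 seconds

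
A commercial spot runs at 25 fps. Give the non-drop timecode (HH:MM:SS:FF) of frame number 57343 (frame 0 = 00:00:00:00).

57343 ÷ 25 = 2293 full seconds, remainder 18 frames.
2293 s = 0 h 38 min 13 s.
Timecode: 00:38:13:18.

00:38:13:18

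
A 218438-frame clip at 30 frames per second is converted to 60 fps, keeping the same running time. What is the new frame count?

Target frames = source frames × (target rate / source rate) = 218438 × (60)/(30) = 218438 × 2 = 436876.

436876 frames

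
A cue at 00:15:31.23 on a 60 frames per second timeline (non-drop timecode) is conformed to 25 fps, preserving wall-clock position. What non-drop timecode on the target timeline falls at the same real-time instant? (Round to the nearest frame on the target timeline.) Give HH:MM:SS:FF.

00:15:31:10

Source frame index: (0×3600 + 15×60 + 31) × 60 + 23 = 55883.
Real time: 55883 / (60) = 55883/60 s.
Target frame: (55883/60) × (25) = 279415/12 ≈ 23284.583 → 23285.
At 25 labels/s: frame 23285 → 00:15:31:10.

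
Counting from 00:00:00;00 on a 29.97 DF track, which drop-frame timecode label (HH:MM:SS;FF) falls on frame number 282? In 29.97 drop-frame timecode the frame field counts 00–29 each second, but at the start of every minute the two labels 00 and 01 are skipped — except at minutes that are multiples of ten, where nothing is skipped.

00:00:09;12

Each 10-minute DF block holds 10 × 60 × 30 − 9 × 2 = 17982 frames. 282 ÷ 17982 → 0 full blocks, remainder 282.
Within the partial block the first minute is 1800 frames and each further minute 1798, so 0 further minute boundaries passed. Total skipped labels = 18 × 0 + 2 × 0 = 0.
Non-drop label index = 282 + 0 = 282; at 30 labels/s that is 00:00:09:12, i.e. DF 00:00:09;12.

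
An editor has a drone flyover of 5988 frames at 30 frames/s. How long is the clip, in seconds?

Running time = 5988 / (30) = 199.6 s.

199.6 seconds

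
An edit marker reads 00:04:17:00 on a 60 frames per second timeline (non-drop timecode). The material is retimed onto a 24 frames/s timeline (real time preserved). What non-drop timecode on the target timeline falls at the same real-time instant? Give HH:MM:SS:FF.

00:04:17:00

Source frame index: (0×3600 + 4×60 + 17) × 60 + 0 = 15420.
Real time: 15420 / (60) = 257 s.
Target frame: (257) × (24) = 6168.
At 24 labels/s: frame 6168 → 00:04:17:00.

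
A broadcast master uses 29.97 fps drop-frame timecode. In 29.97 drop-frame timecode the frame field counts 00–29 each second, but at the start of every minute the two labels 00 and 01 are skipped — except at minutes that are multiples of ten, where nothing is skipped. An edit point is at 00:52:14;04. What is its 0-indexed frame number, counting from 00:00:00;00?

Complete 10-minute blocks: 5, each 17982 frames → 89910.
Remaining 2 whole minutes in the current block: 1800 + 1 × 1798 = 3598 frames.
Within the current minute: 14 × 30 + 4 − 2 = 422 (labels ;00/;01 skipped at this minute). Total = 89910 + 3598 + 422 = 93930.

93930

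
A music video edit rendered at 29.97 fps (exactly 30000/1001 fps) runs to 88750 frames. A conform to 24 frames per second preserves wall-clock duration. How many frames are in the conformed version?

Target frames = source frames × (target rate / source rate) = 88750 × (24)/(30000/1001) = 88750 × 1001/1250 = 71071.

71071 frames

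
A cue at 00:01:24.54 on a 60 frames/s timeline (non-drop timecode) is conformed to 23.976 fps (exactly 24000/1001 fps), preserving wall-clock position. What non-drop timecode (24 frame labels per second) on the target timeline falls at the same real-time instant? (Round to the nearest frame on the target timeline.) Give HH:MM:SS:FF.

00:01:24:20

Source frame index: (0×3600 + 1×60 + 24) × 60 + 54 = 5094.
Real time: 5094 / (60) = 849/10 s.
Target frame: (849/10) × (24000/1001) = 2037600/1001 ≈ 2035.564 → 2036.
At 24 labels/s: frame 2036 → 00:01:24:20.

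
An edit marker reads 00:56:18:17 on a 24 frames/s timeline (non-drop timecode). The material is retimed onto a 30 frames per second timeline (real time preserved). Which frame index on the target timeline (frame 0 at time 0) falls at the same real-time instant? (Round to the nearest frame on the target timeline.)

Source frame index: (0×3600 + 56×60 + 18) × 24 + 17 = 81089.
Real time: 81089 / (24) = 81089/24 s.
Target frame: (81089/24) × (30) = 405445/4 ≈ 101361.250 → 101361.

frame 101361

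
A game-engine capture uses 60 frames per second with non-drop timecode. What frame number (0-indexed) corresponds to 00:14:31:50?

frame 52310

Total seconds to the label: (0 × 3600 + 14 × 60 + 31) = 871.
Frame index = 871 × 60 + 50 = 52310.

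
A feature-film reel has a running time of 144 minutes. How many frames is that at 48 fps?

414720 frames

144 min = 8640 s.
Frames = 8640 × 48 = 414720.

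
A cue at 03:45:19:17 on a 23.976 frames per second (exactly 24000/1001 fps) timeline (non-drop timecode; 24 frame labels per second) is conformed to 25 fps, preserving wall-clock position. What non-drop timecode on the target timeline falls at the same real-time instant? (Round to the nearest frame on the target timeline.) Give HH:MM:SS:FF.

03:45:33:06

Source frame index: (3×3600 + 45×60 + 19) × 24 + 17 = 324473.
Real time: 324473 / (24000/1001) = 324797473/24000 s.
Target frame: (324797473/24000) × (25) = 324797473/960 ≈ 338330.701 → 338331.
At 25 labels/s: frame 338331 → 03:45:33:06.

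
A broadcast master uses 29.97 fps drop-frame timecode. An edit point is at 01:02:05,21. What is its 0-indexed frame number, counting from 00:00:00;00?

Complete 10-minute blocks: 6, each 17982 frames → 107892.
Remaining 2 whole minutes in the current block: 1800 + 1 × 1798 = 3598 frames.
Within the current minute: 5 × 30 + 21 − 2 = 169 (labels ;00/;01 skipped at this minute). Total = 107892 + 3598 + 169 = 111659.

111659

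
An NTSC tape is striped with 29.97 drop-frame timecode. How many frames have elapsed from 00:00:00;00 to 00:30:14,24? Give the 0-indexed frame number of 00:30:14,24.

Complete 10-minute blocks: 3, each 17982 frames → 53946.
Remaining 0 whole minutes in the current block: 0 frames.
Within the current minute: 14 × 30 + 24 = 444. Total = 53946 + 0 + 444 = 54390.

54390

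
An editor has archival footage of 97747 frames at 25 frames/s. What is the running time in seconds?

3909.88 seconds

Running time = 97747 / (25) = 3909.88 s.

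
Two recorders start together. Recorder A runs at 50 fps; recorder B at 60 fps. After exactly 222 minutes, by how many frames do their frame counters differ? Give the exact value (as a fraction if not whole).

222 min = 13320 s.
A emits 50 × 13320 = 666000 frames; B emits 60 × 13320 = 799200.
Difference = 133200 frames; B is ahead of A.

133200 frames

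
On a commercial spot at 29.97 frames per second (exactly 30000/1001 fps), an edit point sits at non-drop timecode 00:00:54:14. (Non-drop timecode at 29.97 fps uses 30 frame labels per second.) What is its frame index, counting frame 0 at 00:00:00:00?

frame 1634

Total seconds to the label: (0 × 3600 + 0 × 60 + 54) = 54.
Frame index = 54 × 30 + 14 = 1634.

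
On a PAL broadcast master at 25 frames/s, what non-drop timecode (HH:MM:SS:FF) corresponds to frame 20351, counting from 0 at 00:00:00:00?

20351 ÷ 25 = 814 full seconds, remainder 1 frame.
814 s = 0 h 13 min 34 s.
Timecode: 00:13:34:01.

00:13:34:01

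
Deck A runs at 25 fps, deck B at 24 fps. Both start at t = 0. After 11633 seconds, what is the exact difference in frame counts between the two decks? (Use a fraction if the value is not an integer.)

11633 frames

A emits 25 × 11633 = 290825 frames; B emits 24 × 11633 = 279192.
Difference = 11633 frames; B is behind A.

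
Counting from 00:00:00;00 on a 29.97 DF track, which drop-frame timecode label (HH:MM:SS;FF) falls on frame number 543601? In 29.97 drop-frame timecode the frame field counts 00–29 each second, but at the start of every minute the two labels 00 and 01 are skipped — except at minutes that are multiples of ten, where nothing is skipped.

Ten DF minutes hold 17982 frames, so frame 543601 lies in block 30 (frames 539460–557441) with 4141 frames into that block.
The block's first minute is 1800 frames and the rest 1798 each; 4141 frames reaches minute 2, so 30 × 18 + 2 × 2 = 544 labels have been skipped so far.
Adding those back, label number 543601 + 544 = 544145 at 30 labels/s is 18138 s + 5 f = 5 h 2 min 18 s frame 5, i.e. 05:02:18;05.

05:02:18;05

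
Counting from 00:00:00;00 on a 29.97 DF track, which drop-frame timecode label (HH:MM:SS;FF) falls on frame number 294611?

02:43:50;05

Each 10-minute DF block holds 10 × 60 × 30 − 9 × 2 = 17982 frames. 294611 ÷ 17982 → 16 full blocks, remainder 6899.
Within the partial block the first minute is 1800 frames and each further minute 1798, so 3 further minute boundaries passed. Total skipped labels = 18 × 16 + 2 × 3 = 294.
Non-drop label index = 294611 + 294 = 294905; at 30 labels/s that is 02:43:50:05, i.e. DF 02:43:50;05.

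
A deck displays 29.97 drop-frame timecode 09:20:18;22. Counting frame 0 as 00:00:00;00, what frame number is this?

1007554

Complete 10-minute blocks: 56, each 17982 frames → 1006992.
Remaining 0 whole minutes in the current block: 0 frames.
Within the current minute: 18 × 30 + 22 = 562. Total = 1006992 + 0 + 562 = 1007554.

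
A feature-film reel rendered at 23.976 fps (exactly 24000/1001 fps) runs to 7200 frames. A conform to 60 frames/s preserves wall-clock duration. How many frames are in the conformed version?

Target frames = source frames × (target rate / source rate) = 7200 × (60)/(24000/1001) = 7200 × 1001/400 = 18018.

18018 frames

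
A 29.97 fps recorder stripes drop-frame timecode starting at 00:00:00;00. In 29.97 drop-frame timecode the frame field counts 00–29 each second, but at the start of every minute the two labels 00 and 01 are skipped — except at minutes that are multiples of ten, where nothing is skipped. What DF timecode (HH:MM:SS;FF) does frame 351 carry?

Each 10-minute DF block holds 10 × 60 × 30 − 9 × 2 = 17982 frames. 351 ÷ 17982 → 0 full blocks, remainder 351.
Within the partial block the first minute is 1800 frames and each further minute 1798, so 0 further minute boundaries passed. Total skipped labels = 18 × 0 + 2 × 0 = 0.
Non-drop label index = 351 + 0 = 351; at 30 labels/s that is 00:00:11:21, i.e. DF 00:00:11;21.

00:00:11;21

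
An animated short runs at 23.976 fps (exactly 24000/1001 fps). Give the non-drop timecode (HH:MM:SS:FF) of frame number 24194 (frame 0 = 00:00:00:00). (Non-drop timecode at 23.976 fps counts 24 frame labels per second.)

24194 ÷ 24 = 1008 full seconds, remainder 2 frames.
1008 s = 0 h 16 min 48 s.
Timecode: 00:16:48:02.

00:16:48:02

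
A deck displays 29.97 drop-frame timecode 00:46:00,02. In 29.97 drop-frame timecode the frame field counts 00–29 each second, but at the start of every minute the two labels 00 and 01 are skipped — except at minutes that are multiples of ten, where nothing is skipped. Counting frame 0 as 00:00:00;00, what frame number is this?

82718

As if non-drop at 30 labels/s: (0 × 3600 + 46 × 60 + 0) × 30 + 2 = 82802.
Minute boundaries passed: 46; those not divisible by 10: 46 − 4 = 42; dropped labels = 2 × 42 = 84.
Actual frame index = 82802 − 84 = 82718.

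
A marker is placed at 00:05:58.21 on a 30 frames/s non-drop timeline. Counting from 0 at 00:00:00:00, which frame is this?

10761

Total seconds to the label: (0 × 3600 + 5 × 60 + 58) = 358.
Frame index = 358 × 30 + 21 = 10761.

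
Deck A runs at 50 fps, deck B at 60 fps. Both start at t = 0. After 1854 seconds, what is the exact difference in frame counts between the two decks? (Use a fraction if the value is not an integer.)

A emits 50 × 1854 = 92700 frames; B emits 60 × 1854 = 111240.
Difference = 18540 frames; B is ahead of A.

18540 frames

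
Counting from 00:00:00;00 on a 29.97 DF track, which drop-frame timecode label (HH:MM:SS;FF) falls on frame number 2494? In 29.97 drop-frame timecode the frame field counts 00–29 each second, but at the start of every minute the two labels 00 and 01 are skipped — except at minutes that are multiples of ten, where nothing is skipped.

Each 10-minute DF block holds 10 × 60 × 30 − 9 × 2 = 17982 frames. 2494 ÷ 17982 → 0 full blocks, remainder 2494.
Within the partial block the first minute is 1800 frames and each further minute 1798, so 1 further minute boundary passed. Total skipped labels = 18 × 0 + 2 × 1 = 2.
Non-drop label index = 2494 + 2 = 2496; at 30 labels/s that is 00:01:23:06, i.e. DF 00:01:23;06.

00:01:23;06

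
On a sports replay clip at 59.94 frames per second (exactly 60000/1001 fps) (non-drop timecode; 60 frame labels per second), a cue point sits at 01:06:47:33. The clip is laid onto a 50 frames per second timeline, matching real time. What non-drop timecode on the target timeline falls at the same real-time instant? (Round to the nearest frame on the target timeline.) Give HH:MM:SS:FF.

Source frame index: (1×3600 + 6×60 + 47) × 60 + 33 = 240453.
Real time: 240453 / (60000/1001) = 80231151/20000 s.
Target frame: (80231151/20000) × (50) = 80231151/400 ≈ 200577.878 → 200578.
At 50 labels/s: frame 200578 → 01:06:51:28.

01:06:51:28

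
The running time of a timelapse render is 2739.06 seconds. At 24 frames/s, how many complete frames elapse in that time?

65737 frames

Frames = 2739.06 × 24 = 1643436/25 ≈ 65737.4400.
Complete frames: 65737.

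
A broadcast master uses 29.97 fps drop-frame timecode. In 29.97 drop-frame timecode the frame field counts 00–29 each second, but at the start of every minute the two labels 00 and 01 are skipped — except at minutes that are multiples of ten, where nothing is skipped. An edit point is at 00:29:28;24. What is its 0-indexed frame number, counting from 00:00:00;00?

As if non-drop at 30 labels/s: (0 × 3600 + 29 × 60 + 28) × 30 + 24 = 53064.
Minute boundaries passed: 29; those not divisible by 10: 29 − 2 = 27; dropped labels = 2 × 27 = 54.
Actual frame index = 53064 − 54 = 53010.

53010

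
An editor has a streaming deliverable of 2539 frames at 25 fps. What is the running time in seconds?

101.56 seconds

Running time = 2539 / (25) = 101.56 s.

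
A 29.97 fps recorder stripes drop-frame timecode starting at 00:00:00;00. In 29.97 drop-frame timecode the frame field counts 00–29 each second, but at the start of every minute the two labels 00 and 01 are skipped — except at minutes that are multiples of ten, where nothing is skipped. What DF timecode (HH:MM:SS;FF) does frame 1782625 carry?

16:31:20;09

Ten DF minutes hold 17982 frames, so frame 1782625 lies in block 99 (frames 1780218–1798199) with 2407 frames into that block.
The block's first minute is 1800 frames and the rest 1798 each; 2407 frames reaches minute 1, so 99 × 18 + 1 × 2 = 1784 labels have been skipped so far.
Adding those back, label number 1782625 + 1784 = 1784409 at 30 labels/s is 59480 s + 9 f = 16 h 31 min 20 s frame 9, i.e. 16:31:20;09.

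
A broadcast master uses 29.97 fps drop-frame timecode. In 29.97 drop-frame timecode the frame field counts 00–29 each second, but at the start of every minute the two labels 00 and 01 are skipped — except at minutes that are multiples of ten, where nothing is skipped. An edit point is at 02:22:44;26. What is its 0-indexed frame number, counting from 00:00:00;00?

As if non-drop at 30 labels/s: (2 × 3600 + 22 × 60 + 44) × 30 + 26 = 256946.
Minute boundaries passed: 142; those not divisible by 10: 142 − 14 = 128; dropped labels = 2 × 128 = 256.
Actual frame index = 256946 − 256 = 256690.

256690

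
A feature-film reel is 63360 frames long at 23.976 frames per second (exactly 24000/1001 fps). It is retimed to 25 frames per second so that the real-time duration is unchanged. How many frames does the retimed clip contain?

66066 frames

Target frames = source frames × (target rate / source rate) = 63360 × (25)/(24000/1001) = 63360 × 1001/960 = 66066.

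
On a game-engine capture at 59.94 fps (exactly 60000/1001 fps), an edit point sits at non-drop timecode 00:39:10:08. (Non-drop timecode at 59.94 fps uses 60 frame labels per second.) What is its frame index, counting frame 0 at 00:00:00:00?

frame 141008

Total seconds to the label: (0 × 3600 + 39 × 60 + 10) = 2350.
Frame index = 2350 × 60 + 8 = 141008.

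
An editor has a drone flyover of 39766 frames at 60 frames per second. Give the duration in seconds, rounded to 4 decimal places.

Running time = 39766 × 1/60 = 19883/30 s ≈ 662.7667 s.

662.7667 seconds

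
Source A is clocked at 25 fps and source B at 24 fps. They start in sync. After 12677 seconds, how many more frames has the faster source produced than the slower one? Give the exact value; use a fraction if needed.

12677 frames

A emits 25 × 12677 = 316925 frames; B emits 24 × 12677 = 304248.
Difference = 12677 frames; B is behind A.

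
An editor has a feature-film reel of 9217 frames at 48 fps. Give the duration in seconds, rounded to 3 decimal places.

Running time = 9217 × 1/48 = 9217/48 s ≈ 192.021 s.

192.021 seconds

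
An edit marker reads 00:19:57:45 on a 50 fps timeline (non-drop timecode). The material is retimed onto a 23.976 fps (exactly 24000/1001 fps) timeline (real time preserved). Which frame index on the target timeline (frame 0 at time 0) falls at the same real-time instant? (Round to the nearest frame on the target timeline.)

frame 28721

Source frame index: (0×3600 + 19×60 + 57) × 50 + 45 = 59895.
Real time: 59895 / (50) = 11979/10 s.
Target frame: (11979/10) × (24000/1001) = 2613600/91 ≈ 28720.879 → 28721.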